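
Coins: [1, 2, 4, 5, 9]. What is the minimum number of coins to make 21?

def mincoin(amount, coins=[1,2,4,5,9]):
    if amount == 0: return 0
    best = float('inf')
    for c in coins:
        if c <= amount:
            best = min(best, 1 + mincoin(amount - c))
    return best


Building up with DP:
mincoin(0) = 0
mincoin(1) = min(1+mincoin(0)=1+0=1) = 1
mincoin(2) = min(1+mincoin(1)=1+1=2, 1+mincoin(0)=1+0=1) = 1
mincoin(3) = min(1+mincoin(2)=1+1=2, 1+mincoin(1)=1+1=2) = 2
mincoin(4) = min(1+mincoin(3)=1+2=3, 1+mincoin(2)=1+1=2, 1+mincoin(0)=1+0=1) = 1
mincoin(5) = min(1+mincoin(4)=1+1=2, 1+mincoin(3)=1+2=3, 1+mincoin(1)=1+1=2, 1+mincoin(0)=1+0=1) = 1
mincoin(6) = min(1+mincoin(5)=1+1=2, 1+mincoin(4)=1+1=2, 1+mincoin(2)=1+1=2, 1+mincoin(1)=1+1=2) = 2
mincoin(7) = min(1+mincoin(6)=1+2=3, 1+mincoin(5)=1+1=2, 1+mincoin(3)=1+2=3, 1+mincoin(2)=1+1=2) = 2
mincoin(8) = min(1+mincoin(7)=1+2=3, 1+mincoin(6)=1+2=3, 1+mincoin(4)=1+1=2, 1+mincoin(3)=1+2=3) = 2
mincoin(9) = min(1+mincoin(8)=1+2=3, 1+mincoin(7)=1+2=3, 1+mincoin(5)=1+1=2, 1+mincoin(4)=1+1=2, 1+mincoin(0)=1+0=1) = 1
mincoin(10) = min(1+mincoin(9)=1+1=2, 1+mincoin(8)=1+2=3, 1+mincoin(6)=1+2=3, 1+mincoin(5)=1+1=2, 1+mincoin(1)=1+1=2) = 2
mincoin(11) = min(1+mincoin(10)=1+2=3, 1+mincoin(9)=1+1=2, 1+mincoin(7)=1+2=3, 1+mincoin(6)=1+2=3, 1+mincoin(2)=1+1=2) = 2
mincoin(12) = min(1+mincoin(11)=1+2=3, 1+mincoin(10)=1+2=3, 1+mincoin(8)=1+2=3, 1+mincoin(7)=1+2=3, 1+mincoin(3)=1+2=3) = 3
mincoin(13) = min(1+mincoin(12)=1+3=4, 1+mincoin(11)=1+2=3, 1+mincoin(9)=1+1=2, 1+mincoin(8)=1+2=3, 1+mincoin(4)=1+1=2) = 2
mincoin(14) = min(1+mincoin(13)=1+2=3, 1+mincoin(12)=1+3=4, 1+mincoin(10)=1+2=3, 1+mincoin(9)=1+1=2, 1+mincoin(5)=1+1=2) = 2
mincoin(15) = min(1+mincoin(14)=1+2=3, 1+mincoin(13)=1+2=3, 1+mincoin(11)=1+2=3, 1+mincoin(10)=1+2=3, 1+mincoin(6)=1+2=3) = 3
mincoin(16) = min(1+mincoin(15)=1+3=4, 1+mincoin(14)=1+2=3, 1+mincoin(12)=1+3=4, 1+mincoin(11)=1+2=3, 1+mincoin(7)=1+2=3) = 3
mincoin(17) = min(1+mincoin(16)=1+3=4, 1+mincoin(15)=1+3=4, 1+mincoin(13)=1+2=3, 1+mincoin(12)=1+3=4, 1+mincoin(8)=1+2=3) = 3
mincoin(18) = min(1+mincoin(17)=1+3=4, 1+mincoin(16)=1+3=4, 1+mincoin(14)=1+2=3, 1+mincoin(13)=1+2=3, 1+mincoin(9)=1+1=2) = 2
mincoin(19) = min(1+mincoin(18)=1+2=3, 1+mincoin(17)=1+3=4, 1+mincoin(15)=1+3=4, 1+mincoin(14)=1+2=3, 1+mincoin(10)=1+2=3) = 3
mincoin(20) = min(1+mincoin(19)=1+3=4, 1+mincoin(18)=1+2=3, 1+mincoin(16)=1+3=4, 1+mincoin(15)=1+3=4, 1+mincoin(11)=1+2=3) = 3
mincoin(21) = min(1+mincoin(20)=1+3=4, 1+mincoin(19)=1+3=4, 1+mincoin(17)=1+3=4, 1+mincoin(16)=1+3=4, 1+mincoin(12)=1+3=4) = 4

4


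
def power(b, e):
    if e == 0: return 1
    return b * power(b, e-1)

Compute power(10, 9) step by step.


power(10, 9)
= 10 * power(10, 8)
= 10 * 10 * power(10, 7)
= 10 * 10 * 10 * power(10, 6)
= 10 * 10 * 10 * 10 * power(10, 5)
= 10 * 10 * 10 * 10 * 10 * power(10, 4)
= 10 * 10 * 10 * 10 * 10 * 10 * power(10, 3)
= 10 * 10 * 10 * 10 * 10 * 10 * 10 * power(10, 2)
= 10 * 10 * 10 * 10 * 10 * 10 * 10 * 10 * power(10, 1)
= 10 * 10 * 10 * 10 * 10 * 10 * 10 * 10 * 10 * power(10, 0)
= 10 * 10 * 10 * 10 * 10 * 10 * 10 * 10 * 10 * 1
= 1000000000

1000000000


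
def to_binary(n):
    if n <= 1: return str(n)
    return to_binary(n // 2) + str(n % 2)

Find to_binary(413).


to_binary(413) = to_binary(206) + '1'
to_binary(206) = to_binary(103) + '0'
to_binary(103) = to_binary(51) + '1'
to_binary(51) = to_binary(25) + '1'
to_binary(25) = to_binary(12) + '1'
to_binary(12) = to_binary(6) + '0'
to_binary(6) = to_binary(3) + '0'
to_binary(3) = to_binary(1) + '1'
to_binary(1) = '1'  (base case)
Concatenating: '1' + '1' + '0' + '0' + '1' + '1' + '1' + '0' + '1' = '110011101'

110011101


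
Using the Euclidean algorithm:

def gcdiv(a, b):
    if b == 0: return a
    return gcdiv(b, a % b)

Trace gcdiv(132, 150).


gcdiv(132, 150) = gcdiv(150, 132)
gcdiv(150, 132) = gcdiv(132, 18)
gcdiv(132, 18) = gcdiv(18, 6)
gcdiv(18, 6) = gcdiv(6, 0)
gcdiv(6, 0) = 6  (base case)

6


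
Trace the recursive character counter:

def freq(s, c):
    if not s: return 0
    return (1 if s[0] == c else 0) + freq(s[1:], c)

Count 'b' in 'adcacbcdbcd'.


s[0]='a' != 'b' -> 0
s[0]='d' != 'b' -> 0
s[0]='c' != 'b' -> 0
s[0]='a' != 'b' -> 0
s[0]='c' != 'b' -> 0
s[0]='b' == 'b' -> 1
s[0]='c' != 'b' -> 0
s[0]='d' != 'b' -> 0
s[0]='b' == 'b' -> 1
s[0]='c' != 'b' -> 0
s[0]='d' != 'b' -> 0
Sum: 0 + 0 + 0 + 0 + 0 + 1 + 0 + 0 + 1 + 0 + 0 = 2

2


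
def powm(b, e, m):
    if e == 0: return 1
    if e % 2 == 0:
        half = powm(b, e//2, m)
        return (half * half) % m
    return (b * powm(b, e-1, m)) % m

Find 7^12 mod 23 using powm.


powm(7, 12, 23): e is even, compute powm(7, 6, 23)
  powm(7, 6, 23): e is even, compute powm(7, 3, 23)
    powm(7, 3, 23): e is odd, compute powm(7, 2, 23)
      powm(7, 2, 23): e is even, compute powm(7, 1, 23)
        powm(7, 1, 23): e is odd, compute powm(7, 0, 23)
          powm(7, 0, 23) = 1
        (7 * 1) % 23 = 7
      half=7, (7*7) % 23 = 3
    (7 * 3) % 23 = 21
  half=21, (21*21) % 23 = 4
half=4, (4*4) % 23 = 16

16


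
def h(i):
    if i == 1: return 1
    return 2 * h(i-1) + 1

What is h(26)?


h(26) = 2 * h(25) + 1
h(25) = 2 * h(24) + 1
h(24) = 2 * h(23) + 1
h(23) = 2 * h(22) + 1
h(22) = 2 * h(21) + 1
h(21) = 2 * h(20) + 1
h(20) = 2 * h(19) + 1
h(19) = 2 * h(18) + 1
h(18) = 2 * h(17) + 1
h(17) = 2 * h(16) + 1
h(16) = 2 * h(15) + 1
h(15) = 2 * h(14) + 1
h(14) = 2 * h(13) + 1
h(13) = 2 * h(12) + 1
h(12) = 2 * h(11) + 1
h(11) = 2 * h(10) + 1
h(10) = 2 * h(9) + 1
h(9) = 2 * h(8) + 1
h(8) = 2 * h(7) + 1
h(7) = 2 * h(6) + 1
h(6) = 2 * h(5) + 1
h(5) = 2 * h(4) + 1
h(4) = 2 * h(3) + 1
h(3) = 2 * h(2) + 1
h(2) = 2 * h(1) + 1
h(1) = 1  (base case)
h(2) = 2 * 1 + 1 = 3
h(3) = 2 * 3 + 1 = 7
h(4) = 2 * 7 + 1 = 15
h(5) = 2 * 15 + 1 = 31
h(6) = 2 * 31 + 1 = 63
h(7) = 2 * 63 + 1 = 127
h(8) = 2 * 127 + 1 = 255
h(9) = 2 * 255 + 1 = 511
h(10) = 2 * 511 + 1 = 1023
h(11) = 2 * 1023 + 1 = 2047
h(12) = 2 * 2047 + 1 = 4095
h(13) = 2 * 4095 + 1 = 8191
h(14) = 2 * 8191 + 1 = 16383
h(15) = 2 * 16383 + 1 = 32767
h(16) = 2 * 32767 + 1 = 65535
h(17) = 2 * 65535 + 1 = 131071
h(18) = 2 * 131071 + 1 = 262143
h(19) = 2 * 262143 + 1 = 524287
h(20) = 2 * 524287 + 1 = 1048575
h(21) = 2 * 1048575 + 1 = 2097151
h(22) = 2 * 2097151 + 1 = 4194303
h(23) = 2 * 4194303 + 1 = 8388607
h(24) = 2 * 8388607 + 1 = 16777215
h(25) = 2 * 16777215 + 1 = 33554431
h(26) = 2 * 33554431 + 1 = 67108863

67108863


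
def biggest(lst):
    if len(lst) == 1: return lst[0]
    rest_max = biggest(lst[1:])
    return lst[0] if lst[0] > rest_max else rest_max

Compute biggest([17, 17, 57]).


biggest([17, 17, 57]): compare 17 with biggest([17, 57])
biggest([17, 57]): compare 17 with biggest([57])
biggest([57]) = 57  (base case)
Compare 17 with 57 -> 57
Compare 17 with 57 -> 57

57


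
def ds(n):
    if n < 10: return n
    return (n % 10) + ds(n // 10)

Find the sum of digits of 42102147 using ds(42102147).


ds(42102147) = 7 + ds(4210214)
ds(4210214) = 4 + ds(421021)
ds(421021) = 1 + ds(42102)
ds(42102) = 2 + ds(4210)
ds(4210) = 0 + ds(421)
ds(421) = 1 + ds(42)
ds(42) = 2 + ds(4)
ds(4) = 4  (base case)
Total: 7 + 4 + 1 + 2 + 0 + 1 + 2 + 4 = 21

21


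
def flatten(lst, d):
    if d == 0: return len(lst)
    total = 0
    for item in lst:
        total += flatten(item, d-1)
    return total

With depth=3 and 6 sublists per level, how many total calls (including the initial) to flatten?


At depth 0 (root): 1 call
At depth 1: each of 1 parents calls flatten on 6 children = 6 calls
At depth 2: each of 6 parents calls flatten on 6 children = 36 calls
At depth 3: each of 36 parents calls flatten on 6 children = 216 calls
Total: 1 + 6 + 36 + 216 = 259

259


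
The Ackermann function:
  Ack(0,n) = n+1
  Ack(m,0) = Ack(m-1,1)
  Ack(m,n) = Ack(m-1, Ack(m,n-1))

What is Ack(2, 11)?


Ack(2, 11) = Ack(1, Ack(2, 10))
  Ack(2, 10) = Ack(1, Ack(2, 9))
    Ack(2, 9) = Ack(1, Ack(2, 8))
      Ack(2, 8) = Ack(1, Ack(2, 7))
        Ack(2, 7) = Ack(1, Ack(2, 6))
          Ack(2, 6) = Ack(1, Ack(2, 5))
          Ack(2, 5) = Ack(1, Ack(2, 4))
          Ack(2, 4) = Ack(1, Ack(2, 3))
          Ack(2, 3) = Ack(1, Ack(2, 2))
          Ack(2, 2) = Ack(1, Ack(2, 1))
          Ack(2, 1) = Ack(1, Ack(2, 0))
          Ack(2, 0) = Ack(1, 1)
          Ack(1, 1) = Ack(0, Ack(1, 0))
          Ack(1, 0) = Ack(0, 1)
          Ack(0, 1) = 2
            = Ack(0, 2)
          Ack(0, 2) = 3
            = Ack(1, 3)
          Ack(1, 3) = Ack(0, Ack(1, 2))
          Ack(1, 2) = Ack(0, Ack(1, 1))
          Ack(1, 1) = Ack(0, Ack(1, 0))
          Ack(1, 0) = Ack(0, 1)
          Ack(0, 1) = 2
            = Ack(0, 2)
          Ack(0, 2) = 3
... (trace truncated)
Result: Ack(2, 11) = 25

25


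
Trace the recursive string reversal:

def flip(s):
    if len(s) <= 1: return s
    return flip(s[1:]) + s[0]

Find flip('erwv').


flip('erwv') = flip('rwv') + 'e'
flip('rwv') = flip('wv') + 'r'
flip('wv') = flip('v') + 'w'
flip('v') = 'v'  (base case)
Concatenating: 'v' + 'w' + 'r' + 'e' = 'vwre'

vwre


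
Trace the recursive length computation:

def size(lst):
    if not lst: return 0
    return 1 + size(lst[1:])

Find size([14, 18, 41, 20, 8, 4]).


size([14, 18, 41, 20, 8, 4]) = 1 + size([18, 41, 20, 8, 4])
size([18, 41, 20, 8, 4]) = 1 + size([41, 20, 8, 4])
size([41, 20, 8, 4]) = 1 + size([20, 8, 4])
size([20, 8, 4]) = 1 + size([8, 4])
size([8, 4]) = 1 + size([4])
size([4]) = 1 + size([])
size([]) = 0  (base case)
Unwinding: 1 + 1 + 1 + 1 + 1 + 1 + 0 = 6

6


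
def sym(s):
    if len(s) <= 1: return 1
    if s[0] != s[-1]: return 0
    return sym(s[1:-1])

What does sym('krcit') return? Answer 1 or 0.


sym('krcit'): s[0]='k' != s[-1]='t' -> return 0
Result: 0 (not a palindrome)

0


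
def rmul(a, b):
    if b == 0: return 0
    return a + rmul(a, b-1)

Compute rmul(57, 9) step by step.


rmul(57, 9) = 57 + rmul(57, 8)
rmul(57, 8) = 57 + rmul(57, 7)
rmul(57, 7) = 57 + rmul(57, 6)
rmul(57, 6) = 57 + rmul(57, 5)
rmul(57, 5) = 57 + rmul(57, 4)
rmul(57, 4) = 57 + rmul(57, 3)
rmul(57, 3) = 57 + rmul(57, 2)
rmul(57, 2) = 57 + rmul(57, 1)
rmul(57, 1) = 57 + rmul(57, 0)
rmul(57, 0) = 0  (base case)
Total: 57 + 57 + 57 + 57 + 57 + 57 + 57 + 57 + 57 + 0 = 513

513


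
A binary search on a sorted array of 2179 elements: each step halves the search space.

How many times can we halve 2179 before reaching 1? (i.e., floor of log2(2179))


2179 / 2 = 1089
1089 / 2 = 544
544 / 2 = 272
272 / 2 = 136
136 / 2 = 68
68 / 2 = 34
34 / 2 = 17
17 / 2 = 8
8 / 2 = 4
4 / 2 = 2
2 / 2 = 1
Reached 1 after 11 halvings

11


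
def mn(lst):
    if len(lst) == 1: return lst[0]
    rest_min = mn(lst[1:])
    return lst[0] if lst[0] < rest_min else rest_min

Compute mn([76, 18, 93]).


mn([76, 18, 93]): compare 76 with mn([18, 93])
mn([18, 93]): compare 18 with mn([93])
mn([93]) = 93  (base case)
Compare 18 with 93 -> 18
Compare 76 with 18 -> 18

18


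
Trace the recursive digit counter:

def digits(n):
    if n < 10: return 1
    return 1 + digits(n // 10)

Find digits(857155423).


digits(857155423) = 1 + digits(85715542)
digits(85715542) = 1 + digits(8571554)
digits(8571554) = 1 + digits(857155)
digits(857155) = 1 + digits(85715)
digits(85715) = 1 + digits(8571)
digits(8571) = 1 + digits(857)
digits(857) = 1 + digits(85)
digits(85) = 1 + digits(8)
digits(8) = 1  (base case: 8 < 10)
Unwinding: 1 + 1 + 1 + 1 + 1 + 1 + 1 + 1 + 1 = 9

9


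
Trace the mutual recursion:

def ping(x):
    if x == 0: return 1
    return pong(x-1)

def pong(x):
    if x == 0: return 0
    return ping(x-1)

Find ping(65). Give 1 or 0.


ping(65) = pong(64)
pong(64) = ping(63)
ping(63) = pong(62)
pong(62) = ping(61)
ping(61) = pong(60)
pong(60) = ping(59)
ping(59) = pong(58)
pong(58) = ping(57)
ping(57) = pong(56)
pong(56) = ping(55)
ping(55) = pong(54)
pong(54) = ping(53)
ping(53) = pong(52)
pong(52) = ping(51)
ping(51) = pong(50)
pong(50) = ping(49)
ping(49) = pong(48)
pong(48) = ping(47)
ping(47) = pong(46)
pong(46) = ping(45)
ping(45) = pong(44)
pong(44) = ping(43)
ping(43) = pong(42)
pong(42) = ping(41)
ping(41) = pong(40)
pong(40) = ping(39)
ping(39) = pong(38)
pong(38) = ping(37)
ping(37) = pong(36)
pong(36) = ping(35)
ping(35) = pong(34)
pong(34) = ping(33)
ping(33) = pong(32)
pong(32) = ping(31)
ping(31) = pong(30)
pong(30) = ping(29)
ping(29) = pong(28)
pong(28) = ping(27)
ping(27) = pong(26)
pong(26) = ping(25)
ping(25) = pong(24)
pong(24) = ping(23)
ping(23) = pong(22)
pong(22) = ping(21)
ping(21) = pong(20)
pong(20) = ping(19)
ping(19) = pong(18)
pong(18) = ping(17)
ping(17) = pong(16)
pong(16) = ping(15)
ping(15) = pong(14)
pong(14) = ping(13)
ping(13) = pong(12)
pong(12) = ping(11)
ping(11) = pong(10)
pong(10) = ping(9)
ping(9) = pong(8)
pong(8) = ping(7)
ping(7) = pong(6)
pong(6) = ping(5)
ping(5) = pong(4)
pong(4) = ping(3)
ping(3) = pong(2)
pong(2) = ping(1)
ping(1) = pong(0)
pong(0) = 0  (base case)
Result: 0

0


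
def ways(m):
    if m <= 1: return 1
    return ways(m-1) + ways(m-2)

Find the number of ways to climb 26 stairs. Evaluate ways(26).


Building up from base cases:
ways(0) = 1
ways(1) = 1
ways(2) = ways(1) + ways(0) = 1 + 1 = 2
ways(3) = ways(2) + ways(1) = 2 + 1 = 3
ways(4) = ways(3) + ways(2) = 3 + 2 = 5
ways(5) = ways(4) + ways(3) = 5 + 3 = 8
ways(6) = ways(5) + ways(4) = 8 + 5 = 13
ways(7) = ways(6) + ways(5) = 13 + 8 = 21
ways(8) = ways(7) + ways(6) = 21 + 13 = 34
ways(9) = ways(8) + ways(7) = 34 + 21 = 55
ways(10) = ways(9) + ways(8) = 55 + 34 = 89
ways(11) = ways(10) + ways(9) = 89 + 55 = 144
ways(12) = ways(11) + ways(10) = 144 + 89 = 233
ways(13) = ways(12) + ways(11) = 233 + 144 = 377
ways(14) = ways(13) + ways(12) = 377 + 233 = 610
ways(15) = ways(14) + ways(13) = 610 + 377 = 987
ways(16) = ways(15) + ways(14) = 987 + 610 = 1597
ways(17) = ways(16) + ways(15) = 1597 + 987 = 2584
ways(18) = ways(17) + ways(16) = 2584 + 1597 = 4181
ways(19) = ways(18) + ways(17) = 4181 + 2584 = 6765
ways(20) = ways(19) + ways(18) = 6765 + 4181 = 10946
ways(21) = ways(20) + ways(19) = 10946 + 6765 = 17711
ways(22) = ways(21) + ways(20) = 17711 + 10946 = 28657
ways(23) = ways(22) + ways(21) = 28657 + 17711 = 46368
ways(24) = ways(23) + ways(22) = 46368 + 28657 = 75025
ways(25) = ways(24) + ways(23) = 75025 + 46368 = 121393
ways(26) = ways(25) + ways(24) = 121393 + 75025 = 196418

196418


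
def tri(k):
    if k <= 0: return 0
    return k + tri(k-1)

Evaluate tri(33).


tri(33)
= 33 + 32 + 31 + 30 + 29 + 28 + 27 + 26 + 25 + 24 + 23 + 22 + 21 + 20 + 19 + 18 + 17 + 16 + 15 + 14 + 13 + 12 + 11 + 10 + 9 + 8 + 7 + 6 + 5 + 4 + 3 + 2 + 1 + tri(0)
= 33 + 32 + 31 + 30 + 29 + 28 + 27 + 26 + 25 + 24 + 23 + 22 + 21 + 20 + 19 + 18 + 17 + 16 + 15 + 14 + 13 + 12 + 11 + 10 + 9 + 8 + 7 + 6 + 5 + 4 + 3 + 2 + 1 + 0
= 561

561


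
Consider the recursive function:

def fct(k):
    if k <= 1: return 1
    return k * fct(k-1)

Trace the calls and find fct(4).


fct(4)
= 4 * fct(3)
= 4 * 3 * fct(2)
= 4 * 3 * 2 * fct(1)
= 4 * 3 * 2 * 1
= 24

24


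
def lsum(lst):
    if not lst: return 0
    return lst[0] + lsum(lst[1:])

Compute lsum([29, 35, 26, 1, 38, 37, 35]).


lsum([29, 35, 26, 1, 38, 37, 35]) = 29 + lsum([35, 26, 1, 38, 37, 35])
lsum([35, 26, 1, 38, 37, 35]) = 35 + lsum([26, 1, 38, 37, 35])
lsum([26, 1, 38, 37, 35]) = 26 + lsum([1, 38, 37, 35])
lsum([1, 38, 37, 35]) = 1 + lsum([38, 37, 35])
lsum([38, 37, 35]) = 38 + lsum([37, 35])
lsum([37, 35]) = 37 + lsum([35])
lsum([35]) = 35 + lsum([])
lsum([]) = 0  (base case)
Total: 29 + 35 + 26 + 1 + 38 + 37 + 35 + 0 = 201

201


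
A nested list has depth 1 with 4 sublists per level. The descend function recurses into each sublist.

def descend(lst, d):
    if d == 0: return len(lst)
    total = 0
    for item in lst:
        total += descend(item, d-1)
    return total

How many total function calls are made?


At depth 0 (root): 1 call
At depth 1: each of 1 parents calls descend on 4 children = 4 calls
Total: 1 + 4 = 5

5


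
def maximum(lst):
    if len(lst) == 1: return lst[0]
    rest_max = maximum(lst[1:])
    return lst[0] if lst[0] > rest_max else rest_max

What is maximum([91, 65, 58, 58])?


maximum([91, 65, 58, 58]): compare 91 with maximum([65, 58, 58])
maximum([65, 58, 58]): compare 65 with maximum([58, 58])
maximum([58, 58]): compare 58 with maximum([58])
maximum([58]) = 58  (base case)
Compare 58 with 58 -> 58
Compare 65 with 58 -> 65
Compare 91 with 65 -> 91

91


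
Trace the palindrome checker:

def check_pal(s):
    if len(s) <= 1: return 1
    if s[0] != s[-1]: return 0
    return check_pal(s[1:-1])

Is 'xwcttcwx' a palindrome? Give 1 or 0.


check_pal('xwcttcwx'): s[0]='x' == s[-1]='x' -> check check_pal('wcttcw')
check_pal('wcttcw'): s[0]='w' == s[-1]='w' -> check check_pal('cttc')
check_pal('cttc'): s[0]='c' == s[-1]='c' -> check check_pal('tt')
check_pal('tt'): s[0]='t' == s[-1]='t' -> check check_pal('')
check_pal(''): len <= 1 -> return 1  (base case)
Result: 1 (palindrome)

1


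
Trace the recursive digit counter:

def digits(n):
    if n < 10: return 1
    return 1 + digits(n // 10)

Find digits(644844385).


digits(644844385) = 1 + digits(64484438)
digits(64484438) = 1 + digits(6448443)
digits(6448443) = 1 + digits(644844)
digits(644844) = 1 + digits(64484)
digits(64484) = 1 + digits(6448)
digits(6448) = 1 + digits(644)
digits(644) = 1 + digits(64)
digits(64) = 1 + digits(6)
digits(6) = 1  (base case: 6 < 10)
Unwinding: 1 + 1 + 1 + 1 + 1 + 1 + 1 + 1 + 1 = 9

9


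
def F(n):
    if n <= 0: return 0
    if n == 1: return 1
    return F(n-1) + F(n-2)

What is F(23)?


Computing F(23) bottom-up:
F(0) = 0
F(1) = 1
F(2) = F(1) + F(0) = 1 + 0 = 1
F(3) = F(2) + F(1) = 1 + 1 = 2
F(4) = F(3) + F(2) = 2 + 1 = 3
F(5) = F(4) + F(3) = 3 + 2 = 5
F(6) = F(5) + F(4) = 5 + 3 = 8
F(7) = F(6) + F(5) = 8 + 5 = 13
F(8) = F(7) + F(6) = 13 + 8 = 21
F(9) = F(8) + F(7) = 21 + 13 = 34
F(10) = F(9) + F(8) = 34 + 21 = 55
F(11) = F(10) + F(9) = 55 + 34 = 89
F(12) = F(11) + F(10) = 89 + 55 = 144
F(13) = F(12) + F(11) = 144 + 89 = 233
F(14) = F(13) + F(12) = 233 + 144 = 377
F(15) = F(14) + F(13) = 377 + 233 = 610
F(16) = F(15) + F(14) = 610 + 377 = 987
F(17) = F(16) + F(15) = 987 + 610 = 1597
F(18) = F(17) + F(16) = 1597 + 987 = 2584
F(19) = F(18) + F(17) = 2584 + 1597 = 4181
F(20) = F(19) + F(18) = 4181 + 2584 = 6765
F(21) = F(20) + F(19) = 6765 + 4181 = 10946
F(22) = F(21) + F(20) = 10946 + 6765 = 17711
F(23) = F(22) + F(21) = 17711 + 10946 = 28657

28657


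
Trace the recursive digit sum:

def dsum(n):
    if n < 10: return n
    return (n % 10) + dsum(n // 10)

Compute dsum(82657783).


dsum(82657783) = 3 + dsum(8265778)
dsum(8265778) = 8 + dsum(826577)
dsum(826577) = 7 + dsum(82657)
dsum(82657) = 7 + dsum(8265)
dsum(8265) = 5 + dsum(826)
dsum(826) = 6 + dsum(82)
dsum(82) = 2 + dsum(8)
dsum(8) = 8  (base case)
Total: 3 + 8 + 7 + 7 + 5 + 6 + 2 + 8 = 46

46


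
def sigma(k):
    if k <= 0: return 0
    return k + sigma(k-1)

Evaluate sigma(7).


sigma(7)
= 7 + 6 + 5 + 4 + 3 + 2 + 1 + sigma(0)
= 7 + 6 + 5 + 4 + 3 + 2 + 1 + 0
= 28

28


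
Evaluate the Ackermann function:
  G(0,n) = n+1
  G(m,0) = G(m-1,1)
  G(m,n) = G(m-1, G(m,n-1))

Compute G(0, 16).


G(0, 16) = 17
Result: G(0, 16) = 17

17


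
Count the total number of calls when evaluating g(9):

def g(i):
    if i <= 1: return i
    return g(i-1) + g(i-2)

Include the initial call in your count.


Let C(n) = total calls for g(n)
C(0) = 1, C(1) = 1
C(2) = 1 + C(1) + C(0) = 1 + 1 + 1 = 3
C(3) = 1 + C(2) + C(1) = 1 + 3 + 1 = 5
C(4) = 1 + C(3) + C(2) = 1 + 5 + 3 = 9
C(5) = 1 + C(4) + C(3) = 1 + 9 + 5 = 15
C(6) = 1 + C(5) + C(4) = 1 + 15 + 9 = 25
C(7) = 1 + C(6) + C(5) = 1 + 25 + 15 = 41
C(8) = 1 + C(7) + C(6) = 1 + 41 + 25 = 67
C(9) = 1 + C(8) + C(7) = 1 + 67 + 41 = 109

109


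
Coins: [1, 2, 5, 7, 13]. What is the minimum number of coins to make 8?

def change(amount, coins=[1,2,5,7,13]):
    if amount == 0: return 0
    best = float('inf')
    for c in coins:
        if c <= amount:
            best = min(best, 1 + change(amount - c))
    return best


Building up with DP:
change(0) = 0
change(1) = min(1+change(0)=1+0=1) = 1
change(2) = min(1+change(1)=1+1=2, 1+change(0)=1+0=1) = 1
change(3) = min(1+change(2)=1+1=2, 1+change(1)=1+1=2) = 2
change(4) = min(1+change(3)=1+2=3, 1+change(2)=1+1=2) = 2
change(5) = min(1+change(4)=1+2=3, 1+change(3)=1+2=3, 1+change(0)=1+0=1) = 1
change(6) = min(1+change(5)=1+1=2, 1+change(4)=1+2=3, 1+change(1)=1+1=2) = 2
change(7) = min(1+change(6)=1+2=3, 1+change(5)=1+1=2, 1+change(2)=1+1=2, 1+change(0)=1+0=1) = 1
change(8) = min(1+change(7)=1+1=2, 1+change(6)=1+2=3, 1+change(3)=1+2=3, 1+change(1)=1+1=2) = 2

2


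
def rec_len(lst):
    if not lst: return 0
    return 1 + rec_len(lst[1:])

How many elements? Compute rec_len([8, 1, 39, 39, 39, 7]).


rec_len([8, 1, 39, 39, 39, 7]) = 1 + rec_len([1, 39, 39, 39, 7])
rec_len([1, 39, 39, 39, 7]) = 1 + rec_len([39, 39, 39, 7])
rec_len([39, 39, 39, 7]) = 1 + rec_len([39, 39, 7])
rec_len([39, 39, 7]) = 1 + rec_len([39, 7])
rec_len([39, 7]) = 1 + rec_len([7])
rec_len([7]) = 1 + rec_len([])
rec_len([]) = 0  (base case)
Unwinding: 1 + 1 + 1 + 1 + 1 + 1 + 0 = 6

6


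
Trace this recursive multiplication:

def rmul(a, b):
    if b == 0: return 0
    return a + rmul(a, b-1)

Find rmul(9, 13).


rmul(9, 13) = 9 + rmul(9, 12)
rmul(9, 12) = 9 + rmul(9, 11)
rmul(9, 11) = 9 + rmul(9, 10)
rmul(9, 10) = 9 + rmul(9, 9)
rmul(9, 9) = 9 + rmul(9, 8)
rmul(9, 8) = 9 + rmul(9, 7)
rmul(9, 7) = 9 + rmul(9, 6)
rmul(9, 6) = 9 + rmul(9, 5)
rmul(9, 5) = 9 + rmul(9, 4)
rmul(9, 4) = 9 + rmul(9, 3)
rmul(9, 3) = 9 + rmul(9, 2)
rmul(9, 2) = 9 + rmul(9, 1)
rmul(9, 1) = 9 + rmul(9, 0)
rmul(9, 0) = 0  (base case)
Total: 9 + 9 + 9 + 9 + 9 + 9 + 9 + 9 + 9 + 9 + 9 + 9 + 9 + 0 = 117

117


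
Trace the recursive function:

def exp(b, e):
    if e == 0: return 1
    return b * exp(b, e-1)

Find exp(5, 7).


exp(5, 7)
= 5 * exp(5, 6)
= 5 * 5 * exp(5, 5)
= 5 * 5 * 5 * exp(5, 4)
= 5 * 5 * 5 * 5 * exp(5, 3)
= 5 * 5 * 5 * 5 * 5 * exp(5, 2)
= 5 * 5 * 5 * 5 * 5 * 5 * exp(5, 1)
= 5 * 5 * 5 * 5 * 5 * 5 * 5 * exp(5, 0)
= 5 * 5 * 5 * 5 * 5 * 5 * 5 * 1
= 78125

78125


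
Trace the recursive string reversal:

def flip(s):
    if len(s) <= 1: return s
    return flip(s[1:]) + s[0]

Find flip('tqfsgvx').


flip('tqfsgvx') = flip('qfsgvx') + 't'
flip('qfsgvx') = flip('fsgvx') + 'q'
flip('fsgvx') = flip('sgvx') + 'f'
flip('sgvx') = flip('gvx') + 's'
flip('gvx') = flip('vx') + 'g'
flip('vx') = flip('x') + 'v'
flip('x') = 'x'  (base case)
Concatenating: 'x' + 'v' + 'g' + 's' + 'f' + 'q' + 't' = 'xvgsfqt'

xvgsfqt


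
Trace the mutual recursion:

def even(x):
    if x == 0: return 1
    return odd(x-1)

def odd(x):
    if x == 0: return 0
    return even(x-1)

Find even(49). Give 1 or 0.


even(49) = odd(48)
odd(48) = even(47)
even(47) = odd(46)
odd(46) = even(45)
even(45) = odd(44)
odd(44) = even(43)
even(43) = odd(42)
odd(42) = even(41)
even(41) = odd(40)
odd(40) = even(39)
even(39) = odd(38)
odd(38) = even(37)
even(37) = odd(36)
odd(36) = even(35)
even(35) = odd(34)
odd(34) = even(33)
even(33) = odd(32)
odd(32) = even(31)
even(31) = odd(30)
odd(30) = even(29)
even(29) = odd(28)
odd(28) = even(27)
even(27) = odd(26)
odd(26) = even(25)
even(25) = odd(24)
odd(24) = even(23)
even(23) = odd(22)
odd(22) = even(21)
even(21) = odd(20)
odd(20) = even(19)
even(19) = odd(18)
odd(18) = even(17)
even(17) = odd(16)
odd(16) = even(15)
even(15) = odd(14)
odd(14) = even(13)
even(13) = odd(12)
odd(12) = even(11)
even(11) = odd(10)
odd(10) = even(9)
even(9) = odd(8)
odd(8) = even(7)
even(7) = odd(6)
odd(6) = even(5)
even(5) = odd(4)
odd(4) = even(3)
even(3) = odd(2)
odd(2) = even(1)
even(1) = odd(0)
odd(0) = 0  (base case)
Result: 0

0


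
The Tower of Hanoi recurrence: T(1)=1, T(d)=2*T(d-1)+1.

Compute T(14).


T(14) = 2 * T(13) + 1
T(13) = 2 * T(12) + 1
T(12) = 2 * T(11) + 1
T(11) = 2 * T(10) + 1
T(10) = 2 * T(9) + 1
T(9) = 2 * T(8) + 1
T(8) = 2 * T(7) + 1
T(7) = 2 * T(6) + 1
T(6) = 2 * T(5) + 1
T(5) = 2 * T(4) + 1
T(4) = 2 * T(3) + 1
T(3) = 2 * T(2) + 1
T(2) = 2 * T(1) + 1
T(1) = 1  (base case)
T(2) = 2 * 1 + 1 = 3
T(3) = 2 * 3 + 1 = 7
T(4) = 2 * 7 + 1 = 15
T(5) = 2 * 15 + 1 = 31
T(6) = 2 * 31 + 1 = 63
T(7) = 2 * 63 + 1 = 127
T(8) = 2 * 127 + 1 = 255
T(9) = 2 * 255 + 1 = 511
T(10) = 2 * 511 + 1 = 1023
T(11) = 2 * 1023 + 1 = 2047
T(12) = 2 * 2047 + 1 = 4095
T(13) = 2 * 4095 + 1 = 8191
T(14) = 2 * 8191 + 1 = 16383

16383


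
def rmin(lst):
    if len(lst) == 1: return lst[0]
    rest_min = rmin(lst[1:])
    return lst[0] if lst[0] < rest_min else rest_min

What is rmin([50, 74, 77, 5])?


rmin([50, 74, 77, 5]): compare 50 with rmin([74, 77, 5])
rmin([74, 77, 5]): compare 74 with rmin([77, 5])
rmin([77, 5]): compare 77 with rmin([5])
rmin([5]) = 5  (base case)
Compare 77 with 5 -> 5
Compare 74 with 5 -> 5
Compare 50 with 5 -> 5

5


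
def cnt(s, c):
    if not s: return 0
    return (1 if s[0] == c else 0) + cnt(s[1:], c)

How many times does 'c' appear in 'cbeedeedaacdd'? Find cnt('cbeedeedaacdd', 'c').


s[0]='c' == 'c' -> 1
s[0]='b' != 'c' -> 0
s[0]='e' != 'c' -> 0
s[0]='e' != 'c' -> 0
s[0]='d' != 'c' -> 0
s[0]='e' != 'c' -> 0
s[0]='e' != 'c' -> 0
s[0]='d' != 'c' -> 0
s[0]='a' != 'c' -> 0
s[0]='a' != 'c' -> 0
s[0]='c' == 'c' -> 1
s[0]='d' != 'c' -> 0
s[0]='d' != 'c' -> 0
Sum: 1 + 0 + 0 + 0 + 0 + 0 + 0 + 0 + 0 + 0 + 1 + 0 + 0 = 2

2


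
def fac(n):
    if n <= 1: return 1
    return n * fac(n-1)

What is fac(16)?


fac(16)
= 16 * fac(15)
= 16 * 15 * fac(14)
= 16 * 15 * 14 * fac(13)
= 16 * 15 * 14 * 13 * fac(12)
= 16 * 15 * 14 * 13 * 12 * fac(11)
= 16 * 15 * 14 * 13 * 12 * 11 * fac(10)
= 16 * 15 * 14 * 13 * 12 * 11 * 10 * fac(9)
= 16 * 15 * 14 * 13 * 12 * 11 * 10 * 9 * fac(8)
= 16 * 15 * 14 * 13 * 12 * 11 * 10 * 9 * 8 * fac(7)
= 16 * 15 * 14 * 13 * 12 * 11 * 10 * 9 * 8 * 7 * fac(6)
= 16 * 15 * 14 * 13 * 12 * 11 * 10 * 9 * 8 * 7 * 6 * fac(5)
= 16 * 15 * 14 * 13 * 12 * 11 * 10 * 9 * 8 * 7 * 6 * 5 * fac(4)
= 16 * 15 * 14 * 13 * 12 * 11 * 10 * 9 * 8 * 7 * 6 * 5 * 4 * fac(3)
= 16 * 15 * 14 * 13 * 12 * 11 * 10 * 9 * 8 * 7 * 6 * 5 * 4 * 3 * fac(2)
= 16 * 15 * 14 * 13 * 12 * 11 * 10 * 9 * 8 * 7 * 6 * 5 * 4 * 3 * 2 * fac(1)
= 16 * 15 * 14 * 13 * 12 * 11 * 10 * 9 * 8 * 7 * 6 * 5 * 4 * 3 * 2 * 1
= 20922789888000

20922789888000


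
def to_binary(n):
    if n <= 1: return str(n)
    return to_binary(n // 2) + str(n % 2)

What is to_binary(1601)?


to_binary(1601) = to_binary(800) + '1'
to_binary(800) = to_binary(400) + '0'
to_binary(400) = to_binary(200) + '0'
to_binary(200) = to_binary(100) + '0'
to_binary(100) = to_binary(50) + '0'
to_binary(50) = to_binary(25) + '0'
to_binary(25) = to_binary(12) + '1'
to_binary(12) = to_binary(6) + '0'
to_binary(6) = to_binary(3) + '0'
to_binary(3) = to_binary(1) + '1'
to_binary(1) = '1'  (base case)
Concatenating: '1' + '1' + '0' + '0' + '1' + '0' + '0' + '0' + '0' + '0' + '1' = '11001000001'

11001000001


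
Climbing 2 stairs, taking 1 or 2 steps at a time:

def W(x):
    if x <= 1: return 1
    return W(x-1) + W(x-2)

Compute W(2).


Building up from base cases:
W(0) = 1
W(1) = 1
W(2) = W(1) + W(0) = 1 + 1 = 2

2


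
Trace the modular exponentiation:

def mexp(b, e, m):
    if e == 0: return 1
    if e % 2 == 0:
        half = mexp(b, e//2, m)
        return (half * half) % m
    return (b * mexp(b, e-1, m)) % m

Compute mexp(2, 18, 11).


mexp(2, 18, 11): e is even, compute mexp(2, 9, 11)
  mexp(2, 9, 11): e is odd, compute mexp(2, 8, 11)
    mexp(2, 8, 11): e is even, compute mexp(2, 4, 11)
      mexp(2, 4, 11): e is even, compute mexp(2, 2, 11)
        mexp(2, 2, 11): e is even, compute mexp(2, 1, 11)
          mexp(2, 1, 11): e is odd, compute mexp(2, 0, 11)
          mexp(2, 0, 11) = 1
          (2 * 1) % 11 = 2
        half=2, (2*2) % 11 = 4
      half=4, (4*4) % 11 = 5
    half=5, (5*5) % 11 = 3
  (2 * 3) % 11 = 6
half=6, (6*6) % 11 = 3

3


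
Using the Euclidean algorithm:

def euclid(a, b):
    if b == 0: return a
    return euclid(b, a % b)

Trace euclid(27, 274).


euclid(27, 274) = euclid(274, 27)
euclid(274, 27) = euclid(27, 4)
euclid(27, 4) = euclid(4, 3)
euclid(4, 3) = euclid(3, 1)
euclid(3, 1) = euclid(1, 0)
euclid(1, 0) = 1  (base case)

1


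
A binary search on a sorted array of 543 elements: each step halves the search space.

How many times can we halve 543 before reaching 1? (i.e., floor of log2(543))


543 / 2 = 271
271 / 2 = 135
135 / 2 = 67
67 / 2 = 33
33 / 2 = 16
16 / 2 = 8
8 / 2 = 4
4 / 2 = 2
2 / 2 = 1
Reached 1 after 9 halvings

9


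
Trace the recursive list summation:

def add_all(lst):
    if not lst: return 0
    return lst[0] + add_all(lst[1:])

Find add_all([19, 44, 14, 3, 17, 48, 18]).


add_all([19, 44, 14, 3, 17, 48, 18]) = 19 + add_all([44, 14, 3, 17, 48, 18])
add_all([44, 14, 3, 17, 48, 18]) = 44 + add_all([14, 3, 17, 48, 18])
add_all([14, 3, 17, 48, 18]) = 14 + add_all([3, 17, 48, 18])
add_all([3, 17, 48, 18]) = 3 + add_all([17, 48, 18])
add_all([17, 48, 18]) = 17 + add_all([48, 18])
add_all([48, 18]) = 48 + add_all([18])
add_all([18]) = 18 + add_all([])
add_all([]) = 0  (base case)
Total: 19 + 44 + 14 + 3 + 17 + 48 + 18 + 0 = 163

163


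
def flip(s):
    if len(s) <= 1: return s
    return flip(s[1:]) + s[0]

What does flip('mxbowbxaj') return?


flip('mxbowbxaj') = flip('xbowbxaj') + 'm'
flip('xbowbxaj') = flip('bowbxaj') + 'x'
flip('bowbxaj') = flip('owbxaj') + 'b'
flip('owbxaj') = flip('wbxaj') + 'o'
flip('wbxaj') = flip('bxaj') + 'w'
flip('bxaj') = flip('xaj') + 'b'
flip('xaj') = flip('aj') + 'x'
flip('aj') = flip('j') + 'a'
flip('j') = 'j'  (base case)
Concatenating: 'j' + 'a' + 'x' + 'b' + 'w' + 'o' + 'b' + 'x' + 'm' = 'jaxbwobxm'

jaxbwobxm


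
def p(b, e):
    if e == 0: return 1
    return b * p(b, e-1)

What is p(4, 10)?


p(4, 10)
= 4 * p(4, 9)
= 4 * 4 * p(4, 8)
= 4 * 4 * 4 * p(4, 7)
= 4 * 4 * 4 * 4 * p(4, 6)
= 4 * 4 * 4 * 4 * 4 * p(4, 5)
= 4 * 4 * 4 * 4 * 4 * 4 * p(4, 4)
= 4 * 4 * 4 * 4 * 4 * 4 * 4 * p(4, 3)
= 4 * 4 * 4 * 4 * 4 * 4 * 4 * 4 * p(4, 2)
= 4 * 4 * 4 * 4 * 4 * 4 * 4 * 4 * 4 * p(4, 1)
= 4 * 4 * 4 * 4 * 4 * 4 * 4 * 4 * 4 * 4 * p(4, 0)
= 4 * 4 * 4 * 4 * 4 * 4 * 4 * 4 * 4 * 4 * 1
= 1048576

1048576


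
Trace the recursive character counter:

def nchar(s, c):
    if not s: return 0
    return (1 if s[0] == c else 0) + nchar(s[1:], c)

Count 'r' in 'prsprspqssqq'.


s[0]='p' != 'r' -> 0
s[0]='r' == 'r' -> 1
s[0]='s' != 'r' -> 0
s[0]='p' != 'r' -> 0
s[0]='r' == 'r' -> 1
s[0]='s' != 'r' -> 0
s[0]='p' != 'r' -> 0
s[0]='q' != 'r' -> 0
s[0]='s' != 'r' -> 0
s[0]='s' != 'r' -> 0
s[0]='q' != 'r' -> 0
s[0]='q' != 'r' -> 0
Sum: 0 + 1 + 0 + 0 + 1 + 0 + 0 + 0 + 0 + 0 + 0 + 0 = 2

2


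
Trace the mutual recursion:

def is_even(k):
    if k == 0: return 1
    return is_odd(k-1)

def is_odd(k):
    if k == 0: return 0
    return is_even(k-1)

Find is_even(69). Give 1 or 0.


is_even(69) = is_odd(68)
is_odd(68) = is_even(67)
is_even(67) = is_odd(66)
is_odd(66) = is_even(65)
is_even(65) = is_odd(64)
is_odd(64) = is_even(63)
is_even(63) = is_odd(62)
is_odd(62) = is_even(61)
is_even(61) = is_odd(60)
is_odd(60) = is_even(59)
is_even(59) = is_odd(58)
is_odd(58) = is_even(57)
is_even(57) = is_odd(56)
is_odd(56) = is_even(55)
is_even(55) = is_odd(54)
is_odd(54) = is_even(53)
is_even(53) = is_odd(52)
is_odd(52) = is_even(51)
is_even(51) = is_odd(50)
is_odd(50) = is_even(49)
is_even(49) = is_odd(48)
is_odd(48) = is_even(47)
is_even(47) = is_odd(46)
is_odd(46) = is_even(45)
is_even(45) = is_odd(44)
is_odd(44) = is_even(43)
is_even(43) = is_odd(42)
is_odd(42) = is_even(41)
is_even(41) = is_odd(40)
is_odd(40) = is_even(39)
is_even(39) = is_odd(38)
is_odd(38) = is_even(37)
is_even(37) = is_odd(36)
is_odd(36) = is_even(35)
is_even(35) = is_odd(34)
is_odd(34) = is_even(33)
is_even(33) = is_odd(32)
is_odd(32) = is_even(31)
is_even(31) = is_odd(30)
is_odd(30) = is_even(29)
is_even(29) = is_odd(28)
is_odd(28) = is_even(27)
is_even(27) = is_odd(26)
is_odd(26) = is_even(25)
is_even(25) = is_odd(24)
is_odd(24) = is_even(23)
is_even(23) = is_odd(22)
is_odd(22) = is_even(21)
is_even(21) = is_odd(20)
is_odd(20) = is_even(19)
is_even(19) = is_odd(18)
is_odd(18) = is_even(17)
is_even(17) = is_odd(16)
is_odd(16) = is_even(15)
is_even(15) = is_odd(14)
is_odd(14) = is_even(13)
is_even(13) = is_odd(12)
is_odd(12) = is_even(11)
is_even(11) = is_odd(10)
is_odd(10) = is_even(9)
is_even(9) = is_odd(8)
is_odd(8) = is_even(7)
is_even(7) = is_odd(6)
is_odd(6) = is_even(5)
is_even(5) = is_odd(4)
is_odd(4) = is_even(3)
is_even(3) = is_odd(2)
is_odd(2) = is_even(1)
is_even(1) = is_odd(0)
is_odd(0) = 0  (base case)
Result: 0

0


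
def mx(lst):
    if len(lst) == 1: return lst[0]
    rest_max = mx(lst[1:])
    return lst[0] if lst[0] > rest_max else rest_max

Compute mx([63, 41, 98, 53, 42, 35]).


mx([63, 41, 98, 53, 42, 35]): compare 63 with mx([41, 98, 53, 42, 35])
mx([41, 98, 53, 42, 35]): compare 41 with mx([98, 53, 42, 35])
mx([98, 53, 42, 35]): compare 98 with mx([53, 42, 35])
mx([53, 42, 35]): compare 53 with mx([42, 35])
mx([42, 35]): compare 42 with mx([35])
mx([35]) = 35  (base case)
Compare 42 with 35 -> 42
Compare 53 with 42 -> 53
Compare 98 with 53 -> 98
Compare 41 with 98 -> 98
Compare 63 with 98 -> 98

98


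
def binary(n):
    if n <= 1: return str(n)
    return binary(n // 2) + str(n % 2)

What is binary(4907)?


binary(4907) = binary(2453) + '1'
binary(2453) = binary(1226) + '1'
binary(1226) = binary(613) + '0'
binary(613) = binary(306) + '1'
binary(306) = binary(153) + '0'
binary(153) = binary(76) + '1'
binary(76) = binary(38) + '0'
binary(38) = binary(19) + '0'
binary(19) = binary(9) + '1'
binary(9) = binary(4) + '1'
binary(4) = binary(2) + '0'
binary(2) = binary(1) + '0'
binary(1) = '1'  (base case)
Concatenating: '1' + '0' + '0' + '1' + '1' + '0' + '0' + '1' + '0' + '1' + '0' + '1' + '1' = '1001100101011'

1001100101011


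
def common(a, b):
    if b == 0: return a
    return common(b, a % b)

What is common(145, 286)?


common(145, 286) = common(286, 145)
common(286, 145) = common(145, 141)
common(145, 141) = common(141, 4)
common(141, 4) = common(4, 1)
common(4, 1) = common(1, 0)
common(1, 0) = 1  (base case)

1


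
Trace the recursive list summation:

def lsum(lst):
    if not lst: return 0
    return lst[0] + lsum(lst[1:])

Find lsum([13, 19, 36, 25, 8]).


lsum([13, 19, 36, 25, 8]) = 13 + lsum([19, 36, 25, 8])
lsum([19, 36, 25, 8]) = 19 + lsum([36, 25, 8])
lsum([36, 25, 8]) = 36 + lsum([25, 8])
lsum([25, 8]) = 25 + lsum([8])
lsum([8]) = 8 + lsum([])
lsum([]) = 0  (base case)
Total: 13 + 19 + 36 + 25 + 8 + 0 = 101

101


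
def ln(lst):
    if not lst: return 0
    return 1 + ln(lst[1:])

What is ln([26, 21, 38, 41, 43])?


ln([26, 21, 38, 41, 43]) = 1 + ln([21, 38, 41, 43])
ln([21, 38, 41, 43]) = 1 + ln([38, 41, 43])
ln([38, 41, 43]) = 1 + ln([41, 43])
ln([41, 43]) = 1 + ln([43])
ln([43]) = 1 + ln([])
ln([]) = 0  (base case)
Unwinding: 1 + 1 + 1 + 1 + 1 + 0 = 5

5


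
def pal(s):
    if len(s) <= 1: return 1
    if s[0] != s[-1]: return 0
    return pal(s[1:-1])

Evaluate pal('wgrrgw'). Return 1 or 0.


pal('wgrrgw'): s[0]='w' == s[-1]='w' -> check pal('grrg')
pal('grrg'): s[0]='g' == s[-1]='g' -> check pal('rr')
pal('rr'): s[0]='r' == s[-1]='r' -> check pal('')
pal(''): len <= 1 -> return 1  (base case)
Result: 1 (palindrome)

1


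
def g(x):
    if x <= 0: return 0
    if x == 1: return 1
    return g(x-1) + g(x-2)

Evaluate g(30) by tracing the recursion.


Computing g(30) bottom-up:
g(0) = 0
g(1) = 1
g(2) = g(1) + g(0) = 1 + 0 = 1
g(3) = g(2) + g(1) = 1 + 1 = 2
g(4) = g(3) + g(2) = 2 + 1 = 3
g(5) = g(4) + g(3) = 3 + 2 = 5
g(6) = g(5) + g(4) = 5 + 3 = 8
g(7) = g(6) + g(5) = 8 + 5 = 13
g(8) = g(7) + g(6) = 13 + 8 = 21
g(9) = g(8) + g(7) = 21 + 13 = 34
g(10) = g(9) + g(8) = 34 + 21 = 55
g(11) = g(10) + g(9) = 55 + 34 = 89
g(12) = g(11) + g(10) = 89 + 55 = 144
g(13) = g(12) + g(11) = 144 + 89 = 233
g(14) = g(13) + g(12) = 233 + 144 = 377
g(15) = g(14) + g(13) = 377 + 233 = 610
g(16) = g(15) + g(14) = 610 + 377 = 987
g(17) = g(16) + g(15) = 987 + 610 = 1597
g(18) = g(17) + g(16) = 1597 + 987 = 2584
g(19) = g(18) + g(17) = 2584 + 1597 = 4181
g(20) = g(19) + g(18) = 4181 + 2584 = 6765
g(21) = g(20) + g(19) = 6765 + 4181 = 10946
g(22) = g(21) + g(20) = 10946 + 6765 = 17711
g(23) = g(22) + g(21) = 17711 + 10946 = 28657
g(24) = g(23) + g(22) = 28657 + 17711 = 46368
g(25) = g(24) + g(23) = 46368 + 28657 = 75025
g(26) = g(25) + g(24) = 75025 + 46368 = 121393
g(27) = g(26) + g(25) = 121393 + 75025 = 196418
g(28) = g(27) + g(26) = 196418 + 121393 = 317811
g(29) = g(28) + g(27) = 317811 + 196418 = 514229
g(30) = g(29) + g(28) = 514229 + 317811 = 832040

832040


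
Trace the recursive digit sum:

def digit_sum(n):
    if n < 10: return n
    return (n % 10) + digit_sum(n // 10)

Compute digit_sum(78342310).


digit_sum(78342310) = 0 + digit_sum(7834231)
digit_sum(7834231) = 1 + digit_sum(783423)
digit_sum(783423) = 3 + digit_sum(78342)
digit_sum(78342) = 2 + digit_sum(7834)
digit_sum(7834) = 4 + digit_sum(783)
digit_sum(783) = 3 + digit_sum(78)
digit_sum(78) = 8 + digit_sum(7)
digit_sum(7) = 7  (base case)
Total: 0 + 1 + 3 + 2 + 4 + 3 + 8 + 7 = 28

28


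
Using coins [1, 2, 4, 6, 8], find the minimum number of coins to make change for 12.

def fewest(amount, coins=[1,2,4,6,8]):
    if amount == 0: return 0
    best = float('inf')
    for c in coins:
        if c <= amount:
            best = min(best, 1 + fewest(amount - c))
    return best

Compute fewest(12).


Building up with DP:
fewest(0) = 0
fewest(1) = min(1+fewest(0)=1+0=1) = 1
fewest(2) = min(1+fewest(1)=1+1=2, 1+fewest(0)=1+0=1) = 1
fewest(3) = min(1+fewest(2)=1+1=2, 1+fewest(1)=1+1=2) = 2
fewest(4) = min(1+fewest(3)=1+2=3, 1+fewest(2)=1+1=2, 1+fewest(0)=1+0=1) = 1
fewest(5) = min(1+fewest(4)=1+1=2, 1+fewest(3)=1+2=3, 1+fewest(1)=1+1=2) = 2
fewest(6) = min(1+fewest(5)=1+2=3, 1+fewest(4)=1+1=2, 1+fewest(2)=1+1=2, 1+fewest(0)=1+0=1) = 1
fewest(7) = min(1+fewest(6)=1+1=2, 1+fewest(5)=1+2=3, 1+fewest(3)=1+2=3, 1+fewest(1)=1+1=2) = 2
fewest(8) = min(1+fewest(7)=1+2=3, 1+fewest(6)=1+1=2, 1+fewest(4)=1+1=2, 1+fewest(2)=1+1=2, 1+fewest(0)=1+0=1) = 1
fewest(9) = min(1+fewest(8)=1+1=2, 1+fewest(7)=1+2=3, 1+fewest(5)=1+2=3, 1+fewest(3)=1+2=3, 1+fewest(1)=1+1=2) = 2
fewest(10) = min(1+fewest(9)=1+2=3, 1+fewest(8)=1+1=2, 1+fewest(6)=1+1=2, 1+fewest(4)=1+1=2, 1+fewest(2)=1+1=2) = 2
fewest(11) = min(1+fewest(10)=1+2=3, 1+fewest(9)=1+2=3, 1+fewest(7)=1+2=3, 1+fewest(5)=1+2=3, 1+fewest(3)=1+2=3) = 3
fewest(12) = min(1+fewest(11)=1+3=4, 1+fewest(10)=1+2=3, 1+fewest(8)=1+1=2, 1+fewest(6)=1+1=2, 1+fewest(4)=1+1=2) = 2

2


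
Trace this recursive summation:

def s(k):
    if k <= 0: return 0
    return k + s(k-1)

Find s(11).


s(11)
= 11 + 10 + 9 + 8 + 7 + 6 + 5 + 4 + 3 + 2 + 1 + s(0)
= 11 + 10 + 9 + 8 + 7 + 6 + 5 + 4 + 3 + 2 + 1 + 0
= 66

66


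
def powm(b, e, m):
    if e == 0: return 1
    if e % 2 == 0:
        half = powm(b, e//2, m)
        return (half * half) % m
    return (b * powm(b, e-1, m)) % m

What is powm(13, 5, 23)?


powm(13, 5, 23): e is odd, compute powm(13, 4, 23)
  powm(13, 4, 23): e is even, compute powm(13, 2, 23)
    powm(13, 2, 23): e is even, compute powm(13, 1, 23)
      powm(13, 1, 23): e is odd, compute powm(13, 0, 23)
        powm(13, 0, 23) = 1
      (13 * 1) % 23 = 13
    half=13, (13*13) % 23 = 8
  half=8, (8*8) % 23 = 18
(13 * 18) % 23 = 4

4


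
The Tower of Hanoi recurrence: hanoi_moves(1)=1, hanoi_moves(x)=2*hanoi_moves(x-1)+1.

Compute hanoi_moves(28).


hanoi_moves(28) = 2 * hanoi_moves(27) + 1
hanoi_moves(27) = 2 * hanoi_moves(26) + 1
hanoi_moves(26) = 2 * hanoi_moves(25) + 1
hanoi_moves(25) = 2 * hanoi_moves(24) + 1
hanoi_moves(24) = 2 * hanoi_moves(23) + 1
hanoi_moves(23) = 2 * hanoi_moves(22) + 1
hanoi_moves(22) = 2 * hanoi_moves(21) + 1
hanoi_moves(21) = 2 * hanoi_moves(20) + 1
hanoi_moves(20) = 2 * hanoi_moves(19) + 1
hanoi_moves(19) = 2 * hanoi_moves(18) + 1
hanoi_moves(18) = 2 * hanoi_moves(17) + 1
hanoi_moves(17) = 2 * hanoi_moves(16) + 1
hanoi_moves(16) = 2 * hanoi_moves(15) + 1
hanoi_moves(15) = 2 * hanoi_moves(14) + 1
hanoi_moves(14) = 2 * hanoi_moves(13) + 1
hanoi_moves(13) = 2 * hanoi_moves(12) + 1
hanoi_moves(12) = 2 * hanoi_moves(11) + 1
hanoi_moves(11) = 2 * hanoi_moves(10) + 1
hanoi_moves(10) = 2 * hanoi_moves(9) + 1
hanoi_moves(9) = 2 * hanoi_moves(8) + 1
hanoi_moves(8) = 2 * hanoi_moves(7) + 1
hanoi_moves(7) = 2 * hanoi_moves(6) + 1
hanoi_moves(6) = 2 * hanoi_moves(5) + 1
hanoi_moves(5) = 2 * hanoi_moves(4) + 1
hanoi_moves(4) = 2 * hanoi_moves(3) + 1
hanoi_moves(3) = 2 * hanoi_moves(2) + 1
hanoi_moves(2) = 2 * hanoi_moves(1) + 1
hanoi_moves(1) = 1  (base case)
hanoi_moves(2) = 2 * 1 + 1 = 3
hanoi_moves(3) = 2 * 3 + 1 = 7
hanoi_moves(4) = 2 * 7 + 1 = 15
hanoi_moves(5) = 2 * 15 + 1 = 31
hanoi_moves(6) = 2 * 31 + 1 = 63
hanoi_moves(7) = 2 * 63 + 1 = 127
hanoi_moves(8) = 2 * 127 + 1 = 255
hanoi_moves(9) = 2 * 255 + 1 = 511
hanoi_moves(10) = 2 * 511 + 1 = 1023
hanoi_moves(11) = 2 * 1023 + 1 = 2047
hanoi_moves(12) = 2 * 2047 + 1 = 4095
hanoi_moves(13) = 2 * 4095 + 1 = 8191
hanoi_moves(14) = 2 * 8191 + 1 = 16383
hanoi_moves(15) = 2 * 16383 + 1 = 32767
hanoi_moves(16) = 2 * 32767 + 1 = 65535
hanoi_moves(17) = 2 * 65535 + 1 = 131071
hanoi_moves(18) = 2 * 131071 + 1 = 262143
hanoi_moves(19) = 2 * 262143 + 1 = 524287
hanoi_moves(20) = 2 * 524287 + 1 = 1048575
hanoi_moves(21) = 2 * 1048575 + 1 = 2097151
hanoi_moves(22) = 2 * 2097151 + 1 = 4194303
hanoi_moves(23) = 2 * 4194303 + 1 = 8388607
hanoi_moves(24) = 2 * 8388607 + 1 = 16777215
hanoi_moves(25) = 2 * 16777215 + 1 = 33554431
hanoi_moves(26) = 2 * 33554431 + 1 = 67108863
hanoi_moves(27) = 2 * 67108863 + 1 = 134217727
hanoi_moves(28) = 2 * 134217727 + 1 = 268435455

268435455
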